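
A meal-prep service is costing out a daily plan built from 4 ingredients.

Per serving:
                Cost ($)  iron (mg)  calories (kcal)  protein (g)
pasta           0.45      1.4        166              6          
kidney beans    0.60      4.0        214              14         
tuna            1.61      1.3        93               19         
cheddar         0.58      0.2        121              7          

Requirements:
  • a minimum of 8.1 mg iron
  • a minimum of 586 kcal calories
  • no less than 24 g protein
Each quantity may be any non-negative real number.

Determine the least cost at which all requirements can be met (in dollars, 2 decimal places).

Let x1 = servings of pasta, x2 = servings of kidney beans, x3 = servings of tuna, x4 = servings of cheddar.
Minimise 0.45x1 + 0.6x2 + 1.61x3 + 0.58x4 s.t.:
  1.4x1 + 4x2 + 1.3x3 + 0.2x4 ≥ 8.1   (iron)
  166x1 + 214x2 + 93x3 + 121x4 ≥ 586   (calories)
  6x1 + 14x2 + 19x3 + 7x4 ≥ 24   (protein)
  x1, x2, x3, x4 ≥ 0.
The minimum-cost mix takes nothing from tuna, cheddar — only pasta, kidney beans. The iron and calories requirements are met with equality.
Optimal quantities: pasta = 1.676 servings, kidney beans = 1.439 servings.
Hence cost = 0.45·1.676 + 0.6·1.439 = $1.6176.

$1.62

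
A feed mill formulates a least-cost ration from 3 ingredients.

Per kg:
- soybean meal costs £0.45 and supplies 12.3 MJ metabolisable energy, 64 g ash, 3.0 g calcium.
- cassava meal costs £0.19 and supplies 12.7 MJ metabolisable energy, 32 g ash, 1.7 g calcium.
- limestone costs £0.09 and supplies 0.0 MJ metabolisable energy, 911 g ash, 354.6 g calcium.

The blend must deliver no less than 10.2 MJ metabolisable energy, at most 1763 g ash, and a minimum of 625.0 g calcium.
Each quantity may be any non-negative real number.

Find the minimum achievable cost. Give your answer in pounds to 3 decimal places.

Treat it as an LP. Let x1 = kg of soybean meal, x2 = kg of cassava meal, x3 = kg of limestone.
min 0.45x1 + 0.19x2 + 0.09x3 s.t.:
  12.3x1 + 12.7x2 ≥ 10.2   (metabolisable energy)
  64x1 + 32x2 + 911x3 ≤ 1763   (ash)
  3x1 + 1.7x2 + 354.6x3 ≥ 625   (calcium)
  x1, x2, x3 ≥ 0.
At the optimum only cassava meal, limestone are positive (soybean meal = 0). Binding constraints: metabolisable energy and calcium.
That vertex is x2 = 0.8031, x3 = 1.759.
Total cost: 0.19·0.8031 + 0.09·1.759 = 0.31090.

£0.311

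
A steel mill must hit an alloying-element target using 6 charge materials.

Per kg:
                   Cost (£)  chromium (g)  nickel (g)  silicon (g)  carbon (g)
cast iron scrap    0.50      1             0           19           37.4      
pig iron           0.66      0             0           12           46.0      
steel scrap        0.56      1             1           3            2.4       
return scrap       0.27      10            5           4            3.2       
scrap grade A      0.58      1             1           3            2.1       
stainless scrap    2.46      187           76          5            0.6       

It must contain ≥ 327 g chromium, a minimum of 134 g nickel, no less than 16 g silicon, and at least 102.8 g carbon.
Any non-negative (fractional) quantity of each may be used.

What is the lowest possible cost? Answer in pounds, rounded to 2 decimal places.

£5.70

Let x1 = kg of cast iron scrap, x2 = kg of pig iron, x3 = kg of steel scrap, x4 = kg of return scrap, x5 = kg of scrap grade A, x6 = kg of stainless scrap.
Minimise 0.5x1 + 0.66x2 + 0.56x3 + 0.27x4 + 0.58x5 + 2.46x6 s.t.:
  1x1 + 1x3 + 10x4 + 1x5 + 187x6 ≥ 327   (chromium)
  1x3 + 5x4 + 1x5 + 76x6 ≥ 134   (nickel)
  19x1 + 12x2 + 3x3 + 4x4 + 3x5 + 5x6 ≥ 16   (silicon)
  37.4x1 + 46x2 + 2.4x3 + 3.2x4 + 2.1x5 + 0.6x6 ≥ 102.8   (carbon)
  x1, x2, x3, x4, x5, x6 ≥ 0.
The optimal basis is {cast iron scrap, stainless scrap}; pig iron, steel scrap, return scrap, scrap grade A drop out. There the nickel and carbon constraints are tight.
Optimal quantities: cast iron scrap = 2.72 kg, stainless scrap = 1.763 kg.
Cost = 0.5·2.72 + 2.46·1.763 = 5.6970.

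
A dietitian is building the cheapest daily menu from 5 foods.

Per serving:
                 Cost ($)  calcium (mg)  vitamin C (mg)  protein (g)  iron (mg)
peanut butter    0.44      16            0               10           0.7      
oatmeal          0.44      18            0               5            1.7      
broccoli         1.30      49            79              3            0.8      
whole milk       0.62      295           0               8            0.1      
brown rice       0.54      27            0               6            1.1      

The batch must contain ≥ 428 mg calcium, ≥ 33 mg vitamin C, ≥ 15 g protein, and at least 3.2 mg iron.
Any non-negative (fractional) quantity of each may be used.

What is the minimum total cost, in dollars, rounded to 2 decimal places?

$2.05

Let x1 = servings of peanut butter, x2 = servings of oatmeal, x3 = servings of broccoli, x4 = servings of whole milk, x5 = servings of brown rice.
Minimize 0.44x1 + 0.44x2 + 1.3x3 + 0.62x4 + 0.54x5 s.t.:
  16x1 + 18x2 + 49x3 + 295x4 + 27x5 ≥ 428   (calcium)
  79x3 ≥ 33   (vitamin C)
  10x1 + 5x2 + 3x3 + 8x4 + 6x5 ≥ 15   (protein)
  0.7x1 + 1.7x2 + 0.8x3 + 0.1x4 + 1.1x5 ≥ 3.2   (iron)
  x1, x2, x3, x4, x5 ≥ 0.
At the optimum only oatmeal, broccoli, whole milk are positive (peanut butter, brown rice = 0). Binding constraints: calcium, vitamin C, iron.
Solving gives x2 = 1.61, x3 = 0.4177, x4 = 1.283.
Cost = 0.44·1.61 + 1.3·0.4177 + 0.62·1.283 = 2.0469.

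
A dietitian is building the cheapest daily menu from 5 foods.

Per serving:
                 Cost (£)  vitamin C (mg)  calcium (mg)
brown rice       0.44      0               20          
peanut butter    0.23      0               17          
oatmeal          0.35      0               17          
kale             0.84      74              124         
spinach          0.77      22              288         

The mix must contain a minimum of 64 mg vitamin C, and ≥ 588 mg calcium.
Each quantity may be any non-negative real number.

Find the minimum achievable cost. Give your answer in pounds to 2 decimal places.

£1.72

Let x1 = servings of brown rice, x2 = servings of peanut butter, x3 = servings of oatmeal, x4 = servings of kale, x5 = servings of spinach.
Minimize 0.44x1 + 0.23x2 + 0.35x3 + 0.84x4 + 0.77x5 subject to:
  74x4 + 22x5 ≥ 64   (vitamin C)
  20x1 + 17x2 + 17x3 + 124x4 + 288x5 ≥ 588   (calcium)
  x1, x2, x3, x4, x5 ≥ 0.
The cheapest feasible vertex uses only kale, spinach; brown rice, peanut butter, oatmeal are not used. Binding constraints: vitamin C and calcium.
Solving gives x4 = 0.2957, x5 = 1.914.
Hence cost = 0.84·0.2957 + 0.77·1.914 = £1.7222.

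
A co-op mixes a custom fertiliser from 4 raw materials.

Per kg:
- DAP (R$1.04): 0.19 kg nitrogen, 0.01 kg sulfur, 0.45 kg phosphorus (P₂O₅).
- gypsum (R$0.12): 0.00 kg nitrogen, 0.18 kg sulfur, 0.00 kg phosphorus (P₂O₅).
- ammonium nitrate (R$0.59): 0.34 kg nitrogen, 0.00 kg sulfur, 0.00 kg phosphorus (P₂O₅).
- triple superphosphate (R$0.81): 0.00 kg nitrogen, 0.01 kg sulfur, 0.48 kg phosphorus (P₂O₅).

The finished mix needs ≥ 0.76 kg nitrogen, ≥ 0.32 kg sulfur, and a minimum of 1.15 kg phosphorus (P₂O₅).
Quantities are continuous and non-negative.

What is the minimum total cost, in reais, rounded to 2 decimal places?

R$3.33

This is a linear program. Let x1 = kg of DAP, x2 = kg of gypsum, x3 = kg of ammonium nitrate, x4 = kg of triple superphosphate.
Minimise 1.04x1 + 0.12x2 + 0.59x3 + 0.81x4 with:
  0.19x1 + 0.34x3 ≥ 0.76   (nitrogen)
  0.01x1 + 0.18x2 + 0.01x4 ≥ 0.32   (sulfur)
  0.45x1 + 0.48x4 ≥ 1.15   (phosphorus (P₂O₅))
  x1, x2, x3, x4 ≥ 0.
At the optimum only DAP, gypsum, ammonium nitrate are positive (triple superphosphate = 0). Binding constraints: nitrogen, sulfur, phosphorus (P₂O₅).
Solving gives x1 = 2.556, x2 = 1.636, x3 = 0.8072.
Cost = 1.04·2.556 + 0.12·1.636 + 0.59·0.8072 = 3.3308.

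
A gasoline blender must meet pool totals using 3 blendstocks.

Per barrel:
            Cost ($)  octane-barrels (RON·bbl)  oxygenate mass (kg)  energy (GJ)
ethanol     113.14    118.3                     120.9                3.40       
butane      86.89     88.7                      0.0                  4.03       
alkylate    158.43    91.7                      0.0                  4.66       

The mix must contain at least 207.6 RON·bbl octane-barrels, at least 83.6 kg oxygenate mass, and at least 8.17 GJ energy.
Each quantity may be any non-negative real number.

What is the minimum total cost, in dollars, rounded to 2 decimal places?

Treat it as an LP. Let x1 = barrels of ethanol, x2 = barrels of butane, x3 = barrels of alkylate.
Minimise 113.14x1 + 86.89x2 + 158.43x3 subject to:
  118.3x1 + 88.7x2 + 91.7x3 ≥ 207.6   (octane-barrels)
  120.9x1 ≥ 83.6   (oxygenate mass)
  3.4x1 + 4.03x2 + 4.66x3 ≥ 8.17   (energy)
  x1, x2, x3 ≥ 0.
At the optimum only ethanol, butane are positive (alkylate = 0). Binding constraints: oxygenate mass and energy.
Solving gives x1 = 0.691481, x2 = 1.44391.
Objective = 113.14·0.691481 + 86.89·1.44391 = 203.6955.

$203.70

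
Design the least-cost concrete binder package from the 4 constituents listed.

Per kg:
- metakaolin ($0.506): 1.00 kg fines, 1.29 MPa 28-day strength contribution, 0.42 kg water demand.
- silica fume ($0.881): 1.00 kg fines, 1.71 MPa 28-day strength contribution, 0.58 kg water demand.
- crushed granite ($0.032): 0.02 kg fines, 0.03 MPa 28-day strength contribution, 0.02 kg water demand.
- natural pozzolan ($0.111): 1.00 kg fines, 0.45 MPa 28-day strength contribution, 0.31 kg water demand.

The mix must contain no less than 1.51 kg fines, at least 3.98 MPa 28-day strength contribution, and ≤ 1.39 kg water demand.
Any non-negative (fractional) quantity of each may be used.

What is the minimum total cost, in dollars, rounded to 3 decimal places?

$1.523

Let x1 = kg of metakaolin, x2 = kg of silica fume, x3 = kg of crushed granite, x4 = kg of natural pozzolan.
min 0.506x1 + 0.881x2 + 0.032x3 + 0.111x4 with:
  1x1 + 1x2 + 0.02x3 + 1x4 ≥ 1.51   (fines)
  1.29x1 + 1.71x2 + 0.03x3 + 0.45x4 ≥ 3.98   (28-day strength contribution)
  0.42x1 + 0.58x2 + 0.02x3 + 0.31x4 ≤ 1.39   (water demand)
  x1, x2, x3, x4 ≥ 0.
The optimal basis is {metakaolin, natural pozzolan}; silica fume, crushed granite drop out. Binding constraints: 28-day strength contribution and water demand.
Optimal quantities: metakaolin = 2.884 kg, natural pozzolan = 0.5761 kg.
Cost = 0.506·2.884 + 0.111·0.5761 = 1.52325.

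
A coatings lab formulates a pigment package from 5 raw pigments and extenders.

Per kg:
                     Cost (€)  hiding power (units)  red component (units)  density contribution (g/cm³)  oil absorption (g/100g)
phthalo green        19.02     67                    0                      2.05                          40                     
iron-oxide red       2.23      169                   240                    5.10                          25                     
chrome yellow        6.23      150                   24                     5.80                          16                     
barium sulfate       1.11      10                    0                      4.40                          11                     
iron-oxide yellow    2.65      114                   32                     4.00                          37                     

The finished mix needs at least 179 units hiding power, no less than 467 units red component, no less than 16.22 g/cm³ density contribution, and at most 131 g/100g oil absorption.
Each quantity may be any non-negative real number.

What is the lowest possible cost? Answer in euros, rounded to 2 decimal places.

This is a linear program. Let x1 = kg of phthalo green, x2 = kg of iron-oxide red, x3 = kg of chrome yellow, x4 = kg of barium sulfate, x5 = kg of iron-oxide yellow.
min 19.02x1 + 2.23x2 + 6.23x3 + 1.11x4 + 2.65x5 with:
  67x1 + 169x2 + 150x3 + 10x4 + 114x5 ≥ 179   (hiding power)
  240x2 + 24x3 + 32x5 ≥ 467   (red component)
  2.05x1 + 5.1x2 + 5.8x3 + 4.4x4 + 4x5 ≥ 16.22   (density contribution)
  40x1 + 25x2 + 16x3 + 11x4 + 37x5 ≤ 131   (oil absorption)
  x1, x2, x3, x4, x5 ≥ 0.
The optimal basis is {iron-oxide red, barium sulfate}; phthalo green, chrome yellow, iron-oxide yellow drop out. The red component and density contribution requirements are met with equality.
Optimal quantities: iron-oxide red = 1.946 kg, barium sulfate = 1.431 kg.
Cost = 2.23·1.946 + 1.11·1.431 = 5.9280.

€5.93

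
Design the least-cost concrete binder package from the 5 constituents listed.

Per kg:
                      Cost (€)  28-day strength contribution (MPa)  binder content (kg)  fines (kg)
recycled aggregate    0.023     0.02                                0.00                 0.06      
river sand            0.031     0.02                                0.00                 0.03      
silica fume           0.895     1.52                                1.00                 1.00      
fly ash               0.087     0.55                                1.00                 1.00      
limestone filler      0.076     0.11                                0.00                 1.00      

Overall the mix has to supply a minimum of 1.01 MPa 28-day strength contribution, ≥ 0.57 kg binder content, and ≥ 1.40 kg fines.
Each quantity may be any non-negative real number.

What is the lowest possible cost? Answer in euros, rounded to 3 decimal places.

Set it up as a linear program. Let x1 = kg of recycled aggregate, x2 = kg of river sand, x3 = kg of silica fume, x4 = kg of fly ash, x5 = kg of limestone filler.
Minimise 0.023x1 + 0.031x2 + 0.895x3 + 0.087x4 + 0.076x5 subject to:
  0.02x1 + 0.02x2 + 1.52x3 + 0.55x4 + 0.11x5 ≥ 1.01   (28-day strength contribution)
  1x3 + 1x4 ≥ 0.57   (binder content)
  0.06x1 + 0.03x2 + 1x3 + 1x4 + 1x5 ≥ 1.4   (fines)
  x1, x2, x3, x4, x5 ≥ 0.
The optimal basis is {fly ash}; recycled aggregate, river sand, silica fume, limestone filler drop out. There the 28-day strength contribution constraint is tight.
So fly ash = 1.836 kg.
Total cost: 0.087·1.836 = 0.15973.

€0.160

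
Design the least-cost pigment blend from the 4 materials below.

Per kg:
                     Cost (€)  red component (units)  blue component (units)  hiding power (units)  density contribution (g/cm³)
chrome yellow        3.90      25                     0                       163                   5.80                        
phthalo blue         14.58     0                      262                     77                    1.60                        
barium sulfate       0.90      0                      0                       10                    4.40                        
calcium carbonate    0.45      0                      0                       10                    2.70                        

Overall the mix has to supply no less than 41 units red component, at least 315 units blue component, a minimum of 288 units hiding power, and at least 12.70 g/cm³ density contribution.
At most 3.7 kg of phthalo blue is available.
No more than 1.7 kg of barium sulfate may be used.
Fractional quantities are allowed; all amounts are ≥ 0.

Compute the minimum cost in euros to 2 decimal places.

€24.14

Let x1 = kg of chrome yellow, x2 = kg of phthalo blue, x3 = kg of barium sulfate, x4 = kg of calcium carbonate.
Minimize 3.9x1 + 14.58x2 + 0.9x3 + 0.45x4 s.t.:
  25x1 ≥ 41   (red component)
  262x2 ≥ 315   (blue component)
  163x1 + 77x2 + 10x3 + 10x4 ≥ 288   (hiding power)
  5.8x1 + 1.6x2 + 4.4x3 + 2.7x4 ≥ 12.7   (density contribution)
  x2 ≤ 3.7
  x3 ≤ 1.7
  x1, x2, x3, x4 ≥ 0.
The cheapest feasible vertex uses only chrome yellow, phthalo blue, calcium carbonate; barium sulfate is not used. The red component, blue component, density contribution requirements are met with equality.
Optimal quantities: chrome yellow = 1.64 kg, phthalo blue = 1.2023 kg, calcium carbonate = 0.46827 kg.
Objective = 3.9·1.64 + 14.58·1.2023 + 0.45·0.46827 = 24.1363.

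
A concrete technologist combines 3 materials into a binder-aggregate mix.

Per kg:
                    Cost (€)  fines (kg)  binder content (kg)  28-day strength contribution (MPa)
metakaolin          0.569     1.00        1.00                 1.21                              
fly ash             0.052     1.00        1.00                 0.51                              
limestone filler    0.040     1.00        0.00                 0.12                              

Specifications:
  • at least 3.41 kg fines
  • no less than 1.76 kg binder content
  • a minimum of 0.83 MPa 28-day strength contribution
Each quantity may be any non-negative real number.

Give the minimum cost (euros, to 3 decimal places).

Treat it as an LP. Let x1 = kg of metakaolin, x2 = kg of fly ash, x3 = kg of limestone filler.
min 0.569x1 + 0.052x2 + 0.04x3 s.t.:
  1x1 + 1x2 + 1x3 ≥ 3.41   (fines)
  1x1 + 1x2 ≥ 1.76   (binder content)
  1.21x1 + 0.51x2 + 0.12x3 ≥ 0.83   (28-day strength contribution)
  x1, x2, x3 ≥ 0.
The minimum-cost mix takes nothing from metakaolin — only fly ash, limestone filler. There the fines and binder content constraints are tight.
Solving gives x2 = 1.76, x3 = 1.65.
Cost = 0.052·1.76 + 0.04·1.65 = 0.15752.

€0.158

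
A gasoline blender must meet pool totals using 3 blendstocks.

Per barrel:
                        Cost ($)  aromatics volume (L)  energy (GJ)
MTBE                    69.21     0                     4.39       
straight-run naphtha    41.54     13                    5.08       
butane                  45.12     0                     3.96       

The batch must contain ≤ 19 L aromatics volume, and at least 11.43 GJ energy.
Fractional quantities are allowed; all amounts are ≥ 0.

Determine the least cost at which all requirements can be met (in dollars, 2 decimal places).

Let x1 = barrels of MTBE, x2 = barrels of straight-run naphtha, x3 = barrels of butane.
min 69.21x1 + 41.54x2 + 45.12x3 subject to:
  13x2 ≤ 19   (aromatics volume)
  4.39x1 + 5.08x2 + 3.96x3 ≥ 11.43   (energy)
  x1, x2, x3 ≥ 0.
The minimum-cost mix takes nothing from MTBE — only straight-run naphtha, butane. There the aromatics volume and energy constraints are tight.
Solving gives x2 = 1.462, x3 = 1.011.
Hence cost = 41.54·1.462 + 45.12·1.011 = $106.3478.

$106.35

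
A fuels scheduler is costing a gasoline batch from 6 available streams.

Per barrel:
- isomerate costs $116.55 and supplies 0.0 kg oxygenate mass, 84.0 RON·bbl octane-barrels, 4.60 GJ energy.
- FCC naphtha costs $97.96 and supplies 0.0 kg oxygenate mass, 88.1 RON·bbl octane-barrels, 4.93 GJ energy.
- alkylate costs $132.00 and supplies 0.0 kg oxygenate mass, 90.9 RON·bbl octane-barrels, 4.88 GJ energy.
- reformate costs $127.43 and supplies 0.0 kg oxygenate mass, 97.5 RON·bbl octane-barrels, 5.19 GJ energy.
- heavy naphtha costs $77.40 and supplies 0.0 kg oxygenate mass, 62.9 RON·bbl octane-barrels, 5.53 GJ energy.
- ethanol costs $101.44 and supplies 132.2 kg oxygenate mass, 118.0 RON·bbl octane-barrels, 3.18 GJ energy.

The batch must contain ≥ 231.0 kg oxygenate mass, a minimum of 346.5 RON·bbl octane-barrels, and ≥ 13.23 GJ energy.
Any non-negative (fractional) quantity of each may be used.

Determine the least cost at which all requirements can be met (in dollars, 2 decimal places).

Let x1 = barrels of isomerate, x2 = barrels of FCC naphtha, x3 = barrels of alkylate, x4 = barrels of reformate, x5 = barrels of heavy naphtha, x6 = barrels of ethanol.
Minimize 116.55x1 + 97.96x2 + 132x3 + 127.43x4 + 77.4x5 + 101.44x6 s.t.:
  132.2x6 ≥ 231   (oxygenate mass)
  84x1 + 88.1x2 + 90.9x3 + 97.5x4 + 62.9x5 + 118x6 ≥ 346.5   (octane-barrels)
  4.6x1 + 4.93x2 + 4.88x3 + 5.19x4 + 5.53x5 + 3.18x6 ≥ 13.23   (energy)
  x1, x2, x3, x4, x5, x6 ≥ 0.
At the optimum only heavy naphtha, ethanol are positive (isomerate, FCC naphtha, alkylate, reformate = 0). Binding constraints: octane-barrels and energy.
So heavy naphtha = 1.01492 barrels, ethanol = 2.39544 barrels.
Total cost: 77.4·1.01492 + 101.44·2.39544 = 321.5482.

$321.55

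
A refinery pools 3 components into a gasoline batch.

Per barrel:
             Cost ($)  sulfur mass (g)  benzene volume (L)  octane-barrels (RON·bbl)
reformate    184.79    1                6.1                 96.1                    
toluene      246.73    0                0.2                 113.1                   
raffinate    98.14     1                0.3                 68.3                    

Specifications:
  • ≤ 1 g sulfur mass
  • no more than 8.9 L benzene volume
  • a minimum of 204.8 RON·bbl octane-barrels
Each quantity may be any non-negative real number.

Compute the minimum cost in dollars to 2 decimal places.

Treat it as an LP. Let x1 = barrels of reformate, x2 = barrels of toluene, x3 = barrels of raffinate.
Minimize 184.79x1 + 246.73x2 + 98.14x3 s.t.:
  1x1 + 1x3 ≤ 1   (sulfur mass)
  6.1x1 + 0.2x2 + 0.3x3 ≤ 8.9   (benzene volume)
  96.1x1 + 113.1x2 + 68.3x3 ≥ 204.8   (octane-barrels)
  x1, x2, x3 ≥ 0.
The minimum-cost mix takes nothing from reformate — only toluene, raffinate. Binding constraints: sulfur mass and octane-barrels.
Solving gives x2 = 1.2069, x3 = 1.
Cost = 246.73·1.2069 + 98.14·1 = 395.9184.

$395.92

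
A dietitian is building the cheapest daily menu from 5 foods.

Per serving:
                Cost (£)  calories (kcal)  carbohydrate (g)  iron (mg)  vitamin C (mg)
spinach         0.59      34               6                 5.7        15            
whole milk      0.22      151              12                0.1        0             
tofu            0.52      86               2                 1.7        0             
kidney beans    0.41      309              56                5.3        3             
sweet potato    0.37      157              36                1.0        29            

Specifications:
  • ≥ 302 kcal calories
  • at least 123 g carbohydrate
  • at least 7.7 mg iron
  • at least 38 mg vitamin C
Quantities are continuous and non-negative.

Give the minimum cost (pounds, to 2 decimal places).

Let x1 = servings of spinach, x2 = servings of whole milk, x3 = servings of tofu, x4 = servings of kidney beans, x5 = servings of sweet potato.
Minimize 0.59x1 + 0.22x2 + 0.52x3 + 0.41x4 + 0.37x5 s.t.:
  34x1 + 151x2 + 86x3 + 309x4 + 157x5 ≥ 302   (calories)
  6x1 + 12x2 + 2x3 + 56x4 + 36x5 ≥ 123   (carbohydrate)
  5.7x1 + 0.1x2 + 1.7x3 + 5.3x4 + 1x5 ≥ 7.7   (iron)
  15x1 + 3x4 + 29x5 ≥ 38   (vitamin C)
  x1, x2, x3, x4, x5 ≥ 0.
The optimal basis is {kidney beans, sweet potato}; spinach, whole milk, tofu drop out. There the carbohydrate and vitamin C constraints are tight.
So kidney beans = 1.451 servings, sweet potato = 1.16 servings.
Cost = 0.41·1.451 + 0.37·1.16 = 1.0241.

£1.02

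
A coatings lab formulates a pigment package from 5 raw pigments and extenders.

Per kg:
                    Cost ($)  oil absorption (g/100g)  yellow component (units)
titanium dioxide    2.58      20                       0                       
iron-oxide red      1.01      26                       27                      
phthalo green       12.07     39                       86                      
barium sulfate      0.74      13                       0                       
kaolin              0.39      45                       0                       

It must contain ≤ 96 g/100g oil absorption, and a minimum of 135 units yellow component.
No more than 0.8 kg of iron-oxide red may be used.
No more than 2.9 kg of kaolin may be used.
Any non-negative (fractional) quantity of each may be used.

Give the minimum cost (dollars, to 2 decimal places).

Treat it as an LP. Let x1 = kg of titanium dioxide, x2 = kg of iron-oxide red, x3 = kg of phthalo green, x4 = kg of barium sulfate, x5 = kg of kaolin.
Minimise 2.58x1 + 1.01x2 + 12.07x3 + 0.74x4 + 0.39x5 s.t.:
  20x1 + 26x2 + 39x3 + 13x4 + 45x5 ≤ 96   (oil absorption)
  27x2 + 86x3 ≥ 135   (yellow component)
  x2 ≤ 0.8
  x5 ≤ 2.9
  x1, x2, x3, x4, x5 ≥ 0.
The minimum-cost mix takes nothing from titanium dioxide, barium sulfate, kaolin — only iron-oxide red, phthalo green. The yellow component and the iron-oxide red cap requirements are met with equality.
Solving gives x2 = 0.8, x3 = 1.3186.
Total cost: 1.01·0.8 + 12.07·1.3186 = 16.7235.

$16.72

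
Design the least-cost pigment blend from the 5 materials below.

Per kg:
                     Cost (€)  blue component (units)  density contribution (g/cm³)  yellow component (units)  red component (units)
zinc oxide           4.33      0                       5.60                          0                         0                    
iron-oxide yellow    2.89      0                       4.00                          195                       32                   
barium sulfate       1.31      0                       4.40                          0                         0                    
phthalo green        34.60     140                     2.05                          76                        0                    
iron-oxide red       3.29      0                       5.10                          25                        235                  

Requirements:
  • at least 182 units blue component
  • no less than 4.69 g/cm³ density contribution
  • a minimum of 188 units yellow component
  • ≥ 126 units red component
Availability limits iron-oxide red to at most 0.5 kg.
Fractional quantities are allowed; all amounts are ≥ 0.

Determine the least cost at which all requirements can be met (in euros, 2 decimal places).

Let x1 = kg of zinc oxide, x2 = kg of iron-oxide yellow, x3 = kg of barium sulfate, x4 = kg of phthalo green, x5 = kg of iron-oxide red.
min 4.33x1 + 2.89x2 + 1.31x3 + 34.6x4 + 3.29x5 with:
  140x4 ≥ 182   (blue component)
  5.6x1 + 4x2 + 4.4x3 + 2.05x4 + 5.1x5 ≥ 4.69   (density contribution)
  195x2 + 76x4 + 25x5 ≥ 188   (yellow component)
  32x2 + 235x5 ≥ 126   (red component)
  x5 ≤ 0.5
  x1, x2, x3, x4, x5 ≥ 0.
The minimum-cost mix takes nothing from zinc oxide, barium sulfate — only iron-oxide yellow, phthalo green, iron-oxide red. There the blue component, yellow component, red component constraints are tight.
Optimal quantities: iron-oxide yellow = 0.3956 kg, phthalo green = 1.3 kg, iron-oxide red = 0.4823 kg.
Objective = 2.89·0.3956 + 34.6·1.3 + 3.29·0.4823 = 47.7101.

€47.71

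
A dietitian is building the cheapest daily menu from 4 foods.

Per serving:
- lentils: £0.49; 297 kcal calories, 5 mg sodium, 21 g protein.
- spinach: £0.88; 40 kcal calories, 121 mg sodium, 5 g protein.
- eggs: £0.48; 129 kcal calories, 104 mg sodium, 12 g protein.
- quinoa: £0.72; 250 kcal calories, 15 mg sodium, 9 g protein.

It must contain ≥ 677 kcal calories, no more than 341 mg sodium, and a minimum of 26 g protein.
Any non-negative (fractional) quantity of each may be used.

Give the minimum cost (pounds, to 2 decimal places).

£1.12

This is a linear program. Let x1 = servings of lentils, x2 = servings of spinach, x3 = servings of eggs, x4 = servings of quinoa.
min 0.49x1 + 0.88x2 + 0.48x3 + 0.72x4 with:
  297x1 + 40x2 + 129x3 + 250x4 ≥ 677   (calories)
  5x1 + 121x2 + 104x3 + 15x4 ≤ 341   (sodium)
  21x1 + 5x2 + 12x3 + 9x4 ≥ 26   (protein)
  x1, x2, x3, x4 ≥ 0.
The optimal basis is {lentils}; spinach, eggs, quinoa drop out. The calories requirement is met with equality.
Solving gives x1 = 2.279.
Hence cost = 0.49·2.279 = £1.1167.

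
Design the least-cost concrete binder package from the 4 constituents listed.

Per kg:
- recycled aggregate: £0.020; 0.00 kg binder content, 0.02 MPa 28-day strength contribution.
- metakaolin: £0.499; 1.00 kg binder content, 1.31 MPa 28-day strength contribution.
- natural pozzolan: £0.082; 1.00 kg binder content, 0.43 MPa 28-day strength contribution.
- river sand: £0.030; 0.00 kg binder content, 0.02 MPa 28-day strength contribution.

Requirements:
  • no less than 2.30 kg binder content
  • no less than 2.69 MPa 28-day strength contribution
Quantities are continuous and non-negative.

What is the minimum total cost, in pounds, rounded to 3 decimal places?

£0.513

Treat it as an LP. Let x1 = kg of recycled aggregate, x2 = kg of metakaolin, x3 = kg of natural pozzolan, x4 = kg of river sand.
min 0.02x1 + 0.499x2 + 0.082x3 + 0.03x4 with:
  1x2 + 1x3 ≥ 2.3   (binder content)
  0.02x1 + 1.31x2 + 0.43x3 + 0.02x4 ≥ 2.69   (28-day strength contribution)
  x1, x2, x3, x4 ≥ 0.
At the optimum only natural pozzolan is positive (recycled aggregate, metakaolin, river sand = 0). There the 28-day strength contribution constraint is tight.
Optimal quantities: natural pozzolan = 6.256 kg.
Objective = 0.082·6.256 = 0.51299.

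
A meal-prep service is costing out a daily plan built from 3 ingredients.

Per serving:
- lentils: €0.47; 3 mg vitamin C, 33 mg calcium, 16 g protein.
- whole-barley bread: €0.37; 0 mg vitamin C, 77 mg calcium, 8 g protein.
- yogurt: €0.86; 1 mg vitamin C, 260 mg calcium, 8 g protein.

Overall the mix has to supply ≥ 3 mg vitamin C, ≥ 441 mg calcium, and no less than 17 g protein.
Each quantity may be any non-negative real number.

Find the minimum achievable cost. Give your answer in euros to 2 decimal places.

Let x1 = servings of lentils, x2 = servings of whole-barley bread, x3 = servings of yogurt.
min 0.47x1 + 0.37x2 + 0.86x3 with:
  3x1 + 1x3 ≥ 3   (vitamin C)
  33x1 + 77x2 + 260x3 ≥ 441   (calcium)
  16x1 + 8x2 + 8x3 ≥ 17   (protein)
  x1, x2, x3 ≥ 0.
At the optimum only lentils, yogurt are positive (whole-barley bread = 0). The vitamin C and calcium requirements are met with equality.
Optimal quantities: lentils = 0.4538 servings, yogurt = 1.639 servings.
Hence cost = 0.47·0.4538 + 0.86·1.639 = €1.6228.

€1.62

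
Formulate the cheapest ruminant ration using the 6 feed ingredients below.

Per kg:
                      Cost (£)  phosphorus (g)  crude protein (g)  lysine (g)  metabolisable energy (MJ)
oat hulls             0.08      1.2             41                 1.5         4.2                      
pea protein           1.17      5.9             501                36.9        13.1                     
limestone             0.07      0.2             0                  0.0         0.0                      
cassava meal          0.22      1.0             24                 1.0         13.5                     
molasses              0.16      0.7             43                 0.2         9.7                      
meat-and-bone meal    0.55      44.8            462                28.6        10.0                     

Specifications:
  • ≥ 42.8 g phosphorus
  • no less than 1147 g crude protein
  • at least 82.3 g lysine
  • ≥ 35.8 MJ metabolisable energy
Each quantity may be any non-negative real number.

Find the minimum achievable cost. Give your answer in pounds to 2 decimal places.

£1.68

Let x1 = kg of oat hulls, x2 = kg of pea protein, x3 = kg of limestone, x4 = kg of cassava meal, x5 = kg of molasses, x6 = kg of meat-and-bone meal.
min 0.08x1 + 1.17x2 + 0.07x3 + 0.22x4 + 0.16x5 + 0.55x6 subject to:
  1.2x1 + 5.9x2 + 0.2x3 + 1x4 + 0.7x5 + 44.8x6 ≥ 42.8   (phosphorus)
  41x1 + 501x2 + 24x4 + 43x5 + 462x6 ≥ 1147   (crude protein)
  1.5x1 + 36.9x2 + 1x4 + 0.2x5 + 28.6x6 ≥ 82.3   (lysine)
  4.2x1 + 13.1x2 + 13.5x4 + 9.7x5 + 10x6 ≥ 35.8   (metabolisable energy)
  x1, x2, x3, x4, x5, x6 ≥ 0.
The cheapest feasible vertex uses only oat hulls, meat-and-bone meal; pea protein, limestone, cassava meal, molasses are not used. There the lysine and metabolisable energy constraints are tight.
So oat hulls = 1.911 kg, meat-and-bone meal = 2.777 kg.
Total cost: 0.08·1.911 + 0.55·2.777 = 1.6802.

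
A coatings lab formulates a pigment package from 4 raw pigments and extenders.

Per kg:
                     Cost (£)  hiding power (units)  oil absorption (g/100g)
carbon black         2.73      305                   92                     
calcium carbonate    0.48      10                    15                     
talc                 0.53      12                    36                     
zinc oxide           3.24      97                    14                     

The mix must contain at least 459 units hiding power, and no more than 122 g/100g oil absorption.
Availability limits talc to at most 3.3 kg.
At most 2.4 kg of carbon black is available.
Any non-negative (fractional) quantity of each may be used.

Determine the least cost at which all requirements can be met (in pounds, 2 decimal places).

£6.67

Let x1 = kg of carbon black, x2 = kg of calcium carbonate, x3 = kg of talc, x4 = kg of zinc oxide.
Minimise 2.73x1 + 0.48x2 + 0.53x3 + 3.24x4 s.t.:
  305x1 + 10x2 + 12x3 + 97x4 ≥ 459   (hiding power)
  92x1 + 15x2 + 36x3 + 14x4 ≤ 122   (oil absorption)
  x3 ≤ 3.3
  x1 ≤ 2.4
  x1, x2, x3, x4 ≥ 0.
At the optimum only carbon black, zinc oxide are positive (calcium carbonate, talc = 0). There the hiding power and oil absorption constraints are tight.
So carbon black = 1.162 kg, zinc oxide = 1.0782 kg.
Objective = 2.73·1.162 + 3.24·1.0782 = 6.6656.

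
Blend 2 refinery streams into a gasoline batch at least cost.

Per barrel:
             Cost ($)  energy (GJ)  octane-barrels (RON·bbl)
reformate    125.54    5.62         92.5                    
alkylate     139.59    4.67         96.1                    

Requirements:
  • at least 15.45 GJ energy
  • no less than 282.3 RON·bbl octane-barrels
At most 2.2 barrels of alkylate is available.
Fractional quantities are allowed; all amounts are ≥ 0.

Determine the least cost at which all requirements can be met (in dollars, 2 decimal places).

Set it up as a linear program. Let x1 = barrels of reformate, x2 = barrels of alkylate.
min 125.54x1 + 139.59x2 s.t.:
  5.62x1 + 4.67x2 ≥ 15.45   (energy)
  92.5x1 + 96.1x2 ≥ 282.3   (octane-barrels)
  x2 ≤ 2.2
  x1, x2 ≥ 0.
At the optimum only reformate is positive (alkylate = 0). Binding constraint: octane-barrels.
Solving gives x1 = 3.05189.
Cost = 125.54·3.05189 = 383.1343.

$383.13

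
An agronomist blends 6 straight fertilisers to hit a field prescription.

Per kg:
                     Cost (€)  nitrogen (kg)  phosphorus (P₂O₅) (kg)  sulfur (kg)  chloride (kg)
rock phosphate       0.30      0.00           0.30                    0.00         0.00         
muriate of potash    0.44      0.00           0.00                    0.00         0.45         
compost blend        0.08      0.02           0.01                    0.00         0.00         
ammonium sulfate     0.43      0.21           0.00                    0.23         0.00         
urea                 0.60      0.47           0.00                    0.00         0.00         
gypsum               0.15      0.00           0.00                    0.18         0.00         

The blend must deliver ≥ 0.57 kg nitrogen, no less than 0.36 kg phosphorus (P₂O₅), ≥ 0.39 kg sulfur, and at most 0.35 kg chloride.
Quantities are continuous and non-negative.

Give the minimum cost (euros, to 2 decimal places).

€1.36

Treat it as an LP. Let x1 = kg of rock phosphate, x2 = kg of muriate of potash, x3 = kg of compost blend, x4 = kg of ammonium sulfate, x5 = kg of urea, x6 = kg of gypsum.
min 0.3x1 + 0.44x2 + 0.08x3 + 0.43x4 + 0.6x5 + 0.15x6 with:
  0.02x3 + 0.21x4 + 0.47x5 ≥ 0.57   (nitrogen)
  0.3x1 + 0.01x3 ≥ 0.36   (phosphorus (P₂O₅))
  0.23x4 + 0.18x6 ≥ 0.39   (sulfur)
  0.45x2 ≤ 0.35   (chloride)
  x1, x2, x3, x4, x5, x6 ≥ 0.
The cheapest feasible vertex uses only rock phosphate, ammonium sulfate, urea; muriate of potash, compost blend, gypsum are not used. The nitrogen, phosphorus (P₂O₅), sulfur requirements are met with equality.
That vertex is x1 = 1.2, x4 = 1.696, x5 = 0.4551.
Hence cost = 0.3·1.2 + 0.43·1.696 + 0.6·0.4551 = €1.3623.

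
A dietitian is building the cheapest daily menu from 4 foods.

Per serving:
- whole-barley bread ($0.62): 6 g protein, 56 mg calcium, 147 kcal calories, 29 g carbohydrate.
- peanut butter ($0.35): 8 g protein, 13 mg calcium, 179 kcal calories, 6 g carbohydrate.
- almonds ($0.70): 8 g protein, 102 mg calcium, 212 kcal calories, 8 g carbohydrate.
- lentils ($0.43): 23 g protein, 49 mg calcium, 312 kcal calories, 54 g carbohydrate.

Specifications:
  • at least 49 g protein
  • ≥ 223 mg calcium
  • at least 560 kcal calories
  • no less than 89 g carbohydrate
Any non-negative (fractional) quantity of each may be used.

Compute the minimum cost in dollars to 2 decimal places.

$1.68

Treat it as an LP. Let x1 = servings of whole-barley bread, x2 = servings of peanut butter, x3 = servings of almonds, x4 = servings of lentils.
Minimise 0.62x1 + 0.35x2 + 0.7x3 + 0.43x4 s.t.:
  6x1 + 8x2 + 8x3 + 23x4 ≥ 49   (protein)
  56x1 + 13x2 + 102x3 + 49x4 ≥ 223   (calcium)
  147x1 + 179x2 + 212x3 + 312x4 ≥ 560   (calories)
  29x1 + 6x2 + 8x3 + 54x4 ≥ 89   (carbohydrate)
  x1, x2, x3, x4 ≥ 0.
The minimum-cost mix takes nothing from whole-barley bread, peanut butter — only almonds, lentils. The protein and calcium requirements are met with equality.
Optimal quantities: almonds = 1.396 servings, lentils = 1.645 servings.
Cost = 0.7·1.396 + 0.43·1.645 = 1.6846.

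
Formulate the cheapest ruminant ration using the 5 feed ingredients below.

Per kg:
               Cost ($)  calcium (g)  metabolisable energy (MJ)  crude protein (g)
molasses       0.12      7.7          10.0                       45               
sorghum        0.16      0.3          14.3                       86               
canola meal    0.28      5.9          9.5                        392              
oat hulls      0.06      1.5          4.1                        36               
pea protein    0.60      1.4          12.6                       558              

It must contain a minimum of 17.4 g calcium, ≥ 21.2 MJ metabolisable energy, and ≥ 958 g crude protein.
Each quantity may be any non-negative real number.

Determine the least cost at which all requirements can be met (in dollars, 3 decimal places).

Treat it as an LP. Let x1 = kg of molasses, x2 = kg of sorghum, x3 = kg of canola meal, x4 = kg of oat hulls, x5 = kg of pea protein.
Minimise 0.12x1 + 0.16x2 + 0.28x3 + 0.06x4 + 0.6x5 subject to:
  7.7x1 + 0.3x2 + 5.9x3 + 1.5x4 + 1.4x5 ≥ 17.4   (calcium)
  10x1 + 14.3x2 + 9.5x3 + 4.1x4 + 12.6x5 ≥ 21.2   (metabolisable energy)
  45x1 + 86x2 + 392x3 + 36x4 + 558x5 ≥ 958   (crude protein)
  x1, x2, x3, x4, x5 ≥ 0.
The optimal basis is {molasses, canola meal}; sorghum, oat hulls, pea protein drop out. There the calcium and crude protein constraints are tight.
That vertex is x1 = 0.4245, x3 = 2.395.
Total cost: 0.12·0.4245 + 0.28·2.395 = 0.72154.

$0.722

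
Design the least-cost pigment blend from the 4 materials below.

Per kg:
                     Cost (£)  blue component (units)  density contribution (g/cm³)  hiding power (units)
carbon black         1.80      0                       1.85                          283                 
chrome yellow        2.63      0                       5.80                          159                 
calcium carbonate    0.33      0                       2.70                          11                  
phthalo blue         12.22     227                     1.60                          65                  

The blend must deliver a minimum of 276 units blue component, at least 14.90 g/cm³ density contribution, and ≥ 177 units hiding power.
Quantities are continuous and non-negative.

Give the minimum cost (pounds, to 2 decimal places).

£16.70

Let x1 = kg of carbon black, x2 = kg of chrome yellow, x3 = kg of calcium carbonate, x4 = kg of phthalo blue.
min 1.8x1 + 2.63x2 + 0.33x3 + 12.22x4 subject to:
  227x4 ≥ 276   (blue component)
  1.85x1 + 5.8x2 + 2.7x3 + 1.6x4 ≥ 14.9   (density contribution)
  283x1 + 159x2 + 11x3 + 65x4 ≥ 177   (hiding power)
  x1, x2, x3, x4 ≥ 0.
The minimum-cost mix takes nothing from chrome yellow — only carbon black, calcium carbonate, phthalo blue. There the blue component, density contribution, hiding power constraints are tight.
Solving gives x1 = 0.1641, x3 = 4.686, x4 = 1.216.
Hence cost = 1.8·0.1641 + 0.33·4.686 + 12.22·1.216 = £16.7013.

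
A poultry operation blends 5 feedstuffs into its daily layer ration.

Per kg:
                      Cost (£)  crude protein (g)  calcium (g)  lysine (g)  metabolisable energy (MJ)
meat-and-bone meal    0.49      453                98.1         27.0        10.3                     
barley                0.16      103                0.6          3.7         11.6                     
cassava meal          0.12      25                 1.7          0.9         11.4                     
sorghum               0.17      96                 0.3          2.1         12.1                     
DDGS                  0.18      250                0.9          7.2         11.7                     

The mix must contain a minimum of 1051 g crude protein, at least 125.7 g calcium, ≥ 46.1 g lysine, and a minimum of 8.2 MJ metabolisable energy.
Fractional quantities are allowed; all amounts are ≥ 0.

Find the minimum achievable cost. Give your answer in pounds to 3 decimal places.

£0.964

Let x1 = kg of meat-and-bone meal, x2 = kg of barley, x3 = kg of cassava meal, x4 = kg of sorghum, x5 = kg of DDGS.
min 0.49x1 + 0.16x2 + 0.12x3 + 0.17x4 + 0.18x5 subject to:
  453x1 + 103x2 + 25x3 + 96x4 + 250x5 ≥ 1051   (crude protein)
  98.1x1 + 0.6x2 + 1.7x3 + 0.3x4 + 0.9x5 ≥ 125.7   (calcium)
  27x1 + 3.7x2 + 0.9x3 + 2.1x4 + 7.2x5 ≥ 46.1   (lysine)
  10.3x1 + 11.6x2 + 11.4x3 + 12.1x4 + 11.7x5 ≥ 8.2   (metabolisable energy)
  x1, x2, x3, x4, x5 ≥ 0.
At the optimum only meat-and-bone meal, DDGS are positive (barley, cassava meal, sorghum = 0). The crude protein and calcium requirements are met with equality.
Optimal quantities: meat-and-bone meal = 1.264 kg, DDGS = 1.914 kg.
Objective = 0.49·1.264 + 0.18·1.914 = 0.96388.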